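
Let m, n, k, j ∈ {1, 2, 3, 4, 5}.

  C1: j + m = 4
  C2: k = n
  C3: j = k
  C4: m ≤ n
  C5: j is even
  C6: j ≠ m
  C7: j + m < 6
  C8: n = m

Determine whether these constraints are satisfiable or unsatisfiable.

From constraints 2, 3, and 8, j = k = n = m, so j = m. But constraint 6 says j ≠ m. Contradiction.

Unsatisfiable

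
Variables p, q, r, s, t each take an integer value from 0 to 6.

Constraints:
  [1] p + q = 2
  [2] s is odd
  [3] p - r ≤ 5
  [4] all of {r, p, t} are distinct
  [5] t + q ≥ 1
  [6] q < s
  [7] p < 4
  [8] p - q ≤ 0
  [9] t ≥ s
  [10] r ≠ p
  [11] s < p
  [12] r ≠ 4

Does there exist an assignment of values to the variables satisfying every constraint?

Unsatisfiable

Constraints 6, 8, and 11 give q < s, s < p, p ≤ q. Chaining: q < s < p ≤ q, which forces q < q — impossible.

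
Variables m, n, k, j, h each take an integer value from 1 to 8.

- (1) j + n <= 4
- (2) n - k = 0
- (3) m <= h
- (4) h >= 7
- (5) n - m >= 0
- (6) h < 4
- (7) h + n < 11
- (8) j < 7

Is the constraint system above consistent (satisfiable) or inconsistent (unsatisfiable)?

Unsatisfiable

From constraint 4: h ≥ 7. From constraint 6: h ≤ 3. But 3 < 7, so no value of h works.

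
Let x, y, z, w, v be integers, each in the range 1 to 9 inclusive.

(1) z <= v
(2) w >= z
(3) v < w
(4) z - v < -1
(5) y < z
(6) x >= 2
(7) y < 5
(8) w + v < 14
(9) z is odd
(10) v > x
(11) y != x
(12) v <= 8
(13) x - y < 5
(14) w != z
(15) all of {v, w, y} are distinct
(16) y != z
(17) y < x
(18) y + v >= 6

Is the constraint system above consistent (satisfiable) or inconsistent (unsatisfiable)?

Satisfiable

Try x = 3, y = 1, z = 3, w = 8, v = 5.
Check constraint 4: z - v = -2; constraint 8: w + v = 13; constraint 13: x - y = 2. The remaining constraints are straightforward to verify.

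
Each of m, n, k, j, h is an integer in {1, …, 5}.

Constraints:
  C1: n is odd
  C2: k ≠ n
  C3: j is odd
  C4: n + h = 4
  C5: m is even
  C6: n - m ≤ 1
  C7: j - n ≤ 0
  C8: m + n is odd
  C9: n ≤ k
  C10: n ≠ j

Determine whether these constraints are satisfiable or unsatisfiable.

The assignment m = 4, n = 3, k = 4, j = 1, h = 1 works:
  constraint 4 holds since n + h = 4.
  constraint 6 holds since n - m = -1.
  constraint 7 holds since j - n = -2.
The rest check out directly.

Satisfiable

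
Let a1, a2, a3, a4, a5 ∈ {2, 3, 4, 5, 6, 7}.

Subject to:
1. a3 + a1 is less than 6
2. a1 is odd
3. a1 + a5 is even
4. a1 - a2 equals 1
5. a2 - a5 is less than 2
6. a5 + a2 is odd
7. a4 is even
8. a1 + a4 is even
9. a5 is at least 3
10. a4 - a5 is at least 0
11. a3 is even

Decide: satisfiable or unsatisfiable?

Constraint 2 makes a1 odd and constraint 7 makes a4 even, so a1 + a4 must be odd. Constraint 8 says a1 + a4 is even — contradiction.

Unsatisfiable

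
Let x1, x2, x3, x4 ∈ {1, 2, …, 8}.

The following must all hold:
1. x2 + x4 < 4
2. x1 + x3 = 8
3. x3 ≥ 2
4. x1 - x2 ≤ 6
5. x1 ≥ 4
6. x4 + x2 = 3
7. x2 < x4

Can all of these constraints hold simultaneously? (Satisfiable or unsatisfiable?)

Try x1 = 5, x2 = 1, x3 = 3, x4 = 2.
Check constraint 1: x2 + x4 = 3; constraint 2: x1 + x3 = 8; constraint 4: x1 - x2 = 4. The remaining constraints are straightforward to verify.

Satisfiable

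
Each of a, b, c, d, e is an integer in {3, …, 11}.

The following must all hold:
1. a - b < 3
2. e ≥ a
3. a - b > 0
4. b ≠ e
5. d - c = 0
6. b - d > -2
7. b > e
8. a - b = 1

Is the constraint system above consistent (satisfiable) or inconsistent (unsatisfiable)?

Unsatisfiable

Constraints 2, 3, and 7 give b < a, a ≤ e, e < b. Chaining: b < a ≤ e < b, which forces b < b — impossible.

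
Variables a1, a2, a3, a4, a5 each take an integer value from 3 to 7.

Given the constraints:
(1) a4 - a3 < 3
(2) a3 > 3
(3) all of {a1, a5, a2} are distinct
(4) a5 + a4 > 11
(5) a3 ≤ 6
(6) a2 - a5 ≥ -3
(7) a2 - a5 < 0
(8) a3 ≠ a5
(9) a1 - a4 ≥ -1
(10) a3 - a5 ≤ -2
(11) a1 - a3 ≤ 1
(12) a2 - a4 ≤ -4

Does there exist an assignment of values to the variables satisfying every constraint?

Unsatisfiable

Constraints 6, 9, 10, 11, and 12 give a2 − a5 ≥ -3, a5 − a3 ≥ 2, a3 − a1 ≥ -1, a1 − a4 ≥ -1, a4 − a2 ≥ 4.
Adding all 5 inequalities: the left sides telescope to 0, and the right sides sum to (-3) + 2 + (-1) + (-1) + 4 = 1. So 0 ≥ 1, which is false.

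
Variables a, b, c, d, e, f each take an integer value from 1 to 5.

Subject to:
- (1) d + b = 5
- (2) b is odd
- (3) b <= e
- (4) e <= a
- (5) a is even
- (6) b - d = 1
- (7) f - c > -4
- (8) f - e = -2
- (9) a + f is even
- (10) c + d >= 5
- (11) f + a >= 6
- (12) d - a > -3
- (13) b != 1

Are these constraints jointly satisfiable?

One satisfying assignment is a = 4, b = 3, c = 4, d = 2, e = 4, f = 2.
For the less obvious constraints — constraint 1: d + b = 5; constraint 6: b - d = 1 — and the others hold by inspection.

Satisfiable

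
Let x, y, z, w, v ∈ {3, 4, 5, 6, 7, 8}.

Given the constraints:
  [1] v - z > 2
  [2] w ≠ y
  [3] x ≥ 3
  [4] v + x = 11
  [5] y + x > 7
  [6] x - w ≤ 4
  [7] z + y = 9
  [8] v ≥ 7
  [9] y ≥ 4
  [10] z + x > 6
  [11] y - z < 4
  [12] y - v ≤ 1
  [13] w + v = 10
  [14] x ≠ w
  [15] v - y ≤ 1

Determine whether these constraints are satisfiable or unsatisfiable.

Satisfiable

One satisfying assignment is x = 4, y = 6, z = 3, w = 3, v = 7.
For the less obvious constraints — constraint 1: v - z = 4; constraint 4: v + x = 11 — and the others hold by inspection.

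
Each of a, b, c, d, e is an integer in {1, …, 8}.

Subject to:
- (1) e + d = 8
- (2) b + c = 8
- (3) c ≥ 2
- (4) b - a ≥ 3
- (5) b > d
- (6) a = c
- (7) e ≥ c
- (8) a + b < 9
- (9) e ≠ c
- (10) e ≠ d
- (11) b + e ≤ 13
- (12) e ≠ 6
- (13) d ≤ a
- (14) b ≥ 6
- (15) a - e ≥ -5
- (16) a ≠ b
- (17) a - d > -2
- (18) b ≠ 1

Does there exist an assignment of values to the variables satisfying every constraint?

Satisfiable

Try a = 2, b = 6, c = 2, d = 1, e = 7.
Check constraint 1: e + d = 8; constraint 2: b + c = 8. The remaining constraints are straightforward to verify.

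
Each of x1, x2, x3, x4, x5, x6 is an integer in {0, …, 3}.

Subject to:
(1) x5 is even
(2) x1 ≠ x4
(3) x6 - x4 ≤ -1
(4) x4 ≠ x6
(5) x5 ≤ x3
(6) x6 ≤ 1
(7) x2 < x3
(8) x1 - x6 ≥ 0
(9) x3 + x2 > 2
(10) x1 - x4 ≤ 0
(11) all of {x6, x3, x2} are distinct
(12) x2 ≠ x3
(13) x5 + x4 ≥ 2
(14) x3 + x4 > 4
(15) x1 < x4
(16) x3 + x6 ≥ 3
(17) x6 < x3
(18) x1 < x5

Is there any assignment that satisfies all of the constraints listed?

Take x1 = 0, x2 = 2, x3 = 3, x4 = 2, x5 = 2, x6 = 0. Then constraint 3: x6 - x4 = -2; constraint 8: x1 - x6 = 0, and every other listed constraint is also met.

Satisfiable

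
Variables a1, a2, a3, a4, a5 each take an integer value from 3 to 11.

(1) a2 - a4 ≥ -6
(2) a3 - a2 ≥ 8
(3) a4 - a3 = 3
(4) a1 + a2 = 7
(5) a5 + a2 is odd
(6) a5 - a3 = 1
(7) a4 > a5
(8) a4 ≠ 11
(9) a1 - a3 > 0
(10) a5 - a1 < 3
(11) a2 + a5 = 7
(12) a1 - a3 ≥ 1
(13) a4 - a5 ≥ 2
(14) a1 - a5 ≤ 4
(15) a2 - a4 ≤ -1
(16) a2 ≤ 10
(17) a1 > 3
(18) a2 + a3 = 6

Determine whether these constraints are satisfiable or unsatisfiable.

Unsatisfiable

Constraints 1, 2, 12, 13, and 14 give a2 − a4 ≥ -6, a4 − a5 ≥ 2, a5 − a1 ≥ -4, a1 − a3 ≥ 1, a3 − a2 ≥ 8.
Adding all 5 inequalities: the left sides telescope to 0, and the right sides sum to (-6) + 2 + (-4) + 1 + 8 = 1. So 0 ≥ 1, which is false.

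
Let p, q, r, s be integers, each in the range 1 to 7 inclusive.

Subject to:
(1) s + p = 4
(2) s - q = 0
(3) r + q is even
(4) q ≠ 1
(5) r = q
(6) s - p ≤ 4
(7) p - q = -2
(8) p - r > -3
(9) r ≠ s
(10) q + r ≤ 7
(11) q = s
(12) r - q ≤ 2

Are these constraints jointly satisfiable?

Unsatisfiable

From constraints 5 and 11, r = q = s, so r = s. But constraint 9 says r ≠ s. Contradiction.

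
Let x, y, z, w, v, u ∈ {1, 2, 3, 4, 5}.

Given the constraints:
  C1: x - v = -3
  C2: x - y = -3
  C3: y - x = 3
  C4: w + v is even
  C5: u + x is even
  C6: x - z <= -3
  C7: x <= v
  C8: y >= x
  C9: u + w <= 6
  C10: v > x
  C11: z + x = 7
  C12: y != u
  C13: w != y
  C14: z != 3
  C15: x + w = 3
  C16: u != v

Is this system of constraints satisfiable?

Satisfiable

The assignment x = 2, y = 5, z = 5, w = 1, v = 5, u = 2 works:
  constraint 1 holds since x - v = -3.
  constraint 2 holds since x - y = -3.
The rest check out directly.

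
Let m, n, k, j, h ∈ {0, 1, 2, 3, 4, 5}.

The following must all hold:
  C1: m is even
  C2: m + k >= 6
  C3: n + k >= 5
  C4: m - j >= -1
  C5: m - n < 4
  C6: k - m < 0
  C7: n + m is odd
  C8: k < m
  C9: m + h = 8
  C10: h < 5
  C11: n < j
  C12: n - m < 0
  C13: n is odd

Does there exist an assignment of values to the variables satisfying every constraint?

Satisfiable

One satisfying assignment is m = 4, n = 3, k = 2, j = 5, h = 4.
For the less obvious constraints — constraint 2: m + k = 6; constraint 3: n + k = 5 — and the others hold by inspection.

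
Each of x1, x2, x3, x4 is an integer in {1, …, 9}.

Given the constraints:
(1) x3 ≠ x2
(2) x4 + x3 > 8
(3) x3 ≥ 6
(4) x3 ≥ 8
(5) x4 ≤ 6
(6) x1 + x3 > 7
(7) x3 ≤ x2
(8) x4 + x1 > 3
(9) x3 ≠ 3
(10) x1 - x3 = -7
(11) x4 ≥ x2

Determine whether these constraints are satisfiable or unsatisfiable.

From constraints 4 and 7: x2 ≥ x3 and x3 ≥ 8, so x2 ≥ 8. From constraints 5 and 11: x2 ≤ x4 and x4 ≤ 6, so x2 ≤ 6. But 6 < 8, so no value of x2 works.

Unsatisfiable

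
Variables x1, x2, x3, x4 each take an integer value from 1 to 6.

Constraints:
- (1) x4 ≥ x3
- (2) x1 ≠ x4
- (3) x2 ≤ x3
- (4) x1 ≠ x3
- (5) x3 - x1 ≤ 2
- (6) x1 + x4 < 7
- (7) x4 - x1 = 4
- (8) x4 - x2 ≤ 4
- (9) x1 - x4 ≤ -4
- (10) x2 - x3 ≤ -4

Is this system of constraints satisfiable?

Unsatisfiable

Constraints 5, 8, 9, and 10 give x2 − x4 ≥ -4, x4 − x1 ≥ 4, x1 − x3 ≥ -2, x3 − x2 ≥ 4.
Adding all 4 inequalities: the left sides telescope to 0, and the right sides sum to (-4) + 4 + (-2) + 4 = 2. So 0 ≥ 2, which is false.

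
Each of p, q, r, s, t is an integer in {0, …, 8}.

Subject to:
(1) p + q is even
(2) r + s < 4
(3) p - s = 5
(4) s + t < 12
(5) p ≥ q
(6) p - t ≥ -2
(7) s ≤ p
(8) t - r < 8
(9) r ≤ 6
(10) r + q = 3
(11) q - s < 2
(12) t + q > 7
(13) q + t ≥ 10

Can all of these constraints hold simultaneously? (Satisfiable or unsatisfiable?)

Take p = 6, q = 2, r = 1, s = 1, t = 8. Then constraint 2: r + s = 2; constraint 3: p - s = 5, and every other listed constraint is also met.

Satisfiable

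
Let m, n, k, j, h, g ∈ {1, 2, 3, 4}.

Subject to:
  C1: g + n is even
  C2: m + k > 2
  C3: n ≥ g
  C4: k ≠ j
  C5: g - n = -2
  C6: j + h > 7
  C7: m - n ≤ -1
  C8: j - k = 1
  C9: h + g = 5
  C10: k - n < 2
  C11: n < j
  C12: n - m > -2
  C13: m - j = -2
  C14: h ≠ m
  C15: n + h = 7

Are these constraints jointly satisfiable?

Satisfiable

The assignment m = 2, n = 3, k = 3, j = 4, h = 4, g = 1 works:
  constraint 2 holds since m + k = 5.
  constraint 5 holds since g - n = -2.
The rest check out directly.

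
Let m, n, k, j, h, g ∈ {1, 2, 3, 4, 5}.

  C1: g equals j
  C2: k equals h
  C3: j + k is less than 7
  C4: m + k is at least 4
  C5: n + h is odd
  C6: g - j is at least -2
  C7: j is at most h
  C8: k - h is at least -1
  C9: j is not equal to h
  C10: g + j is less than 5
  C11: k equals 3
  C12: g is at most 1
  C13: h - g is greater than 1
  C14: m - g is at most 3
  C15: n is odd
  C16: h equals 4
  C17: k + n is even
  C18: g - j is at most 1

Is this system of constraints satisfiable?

Unsatisfiable

Constraint 11 fixes k = 3 and constraint 16 fixes h = 4, but constraint 2 requires k = h. Since 3 ≠ 4, contradiction.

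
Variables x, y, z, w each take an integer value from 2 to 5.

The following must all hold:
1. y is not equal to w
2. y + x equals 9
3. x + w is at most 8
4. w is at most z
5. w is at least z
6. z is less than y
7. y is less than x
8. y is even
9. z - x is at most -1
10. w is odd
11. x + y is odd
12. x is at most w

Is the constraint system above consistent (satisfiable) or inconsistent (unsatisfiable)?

Constraints 4, 6, 7, and 12 give x ≤ w, w ≤ z, z < y, y < x. Chaining: x ≤ w ≤ z < y < x, which forces x < x — impossible.

Unsatisfiable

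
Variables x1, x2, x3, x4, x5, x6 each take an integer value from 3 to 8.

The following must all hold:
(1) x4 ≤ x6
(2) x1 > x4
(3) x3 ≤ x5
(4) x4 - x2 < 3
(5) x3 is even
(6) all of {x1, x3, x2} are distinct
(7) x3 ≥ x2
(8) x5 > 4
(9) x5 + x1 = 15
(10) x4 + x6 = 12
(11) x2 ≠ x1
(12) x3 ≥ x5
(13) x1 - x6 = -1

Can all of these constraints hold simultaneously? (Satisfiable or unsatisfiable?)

Satisfiable

The assignment x1 = 7, x2 = 3, x3 = 8, x4 = 4, x5 = 8, x6 = 8 works:
  constraint 4 holds since x4 - x2 = 1.
  constraint 9 holds since x5 + x1 = 15.
The rest check out directly.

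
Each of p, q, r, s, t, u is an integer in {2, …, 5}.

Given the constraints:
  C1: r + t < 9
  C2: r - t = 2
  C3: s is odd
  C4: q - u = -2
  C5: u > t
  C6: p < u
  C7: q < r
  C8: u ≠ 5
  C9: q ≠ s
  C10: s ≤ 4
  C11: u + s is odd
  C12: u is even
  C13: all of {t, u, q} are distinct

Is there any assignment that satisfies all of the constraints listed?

The assignment p = 2, q = 2, r = 5, s = 3, t = 3, u = 4 works:
  constraint 1 holds since r + t = 8.
  constraint 2 holds since r - t = 2.
  constraint 4 holds since q - u = -2.
The rest check out directly.

Satisfiable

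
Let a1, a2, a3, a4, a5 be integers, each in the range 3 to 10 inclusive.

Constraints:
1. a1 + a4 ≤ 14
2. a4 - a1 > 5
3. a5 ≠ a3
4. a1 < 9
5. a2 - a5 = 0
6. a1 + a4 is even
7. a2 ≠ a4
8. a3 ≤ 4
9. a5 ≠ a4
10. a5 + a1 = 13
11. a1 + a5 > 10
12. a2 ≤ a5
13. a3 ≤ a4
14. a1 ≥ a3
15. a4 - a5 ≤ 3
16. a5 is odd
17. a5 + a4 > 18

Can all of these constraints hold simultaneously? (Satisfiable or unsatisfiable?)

Take a1 = 4, a2 = 9, a3 = 3, a4 = 10, a5 = 9. Then constraint 1: a1 + a4 = 14; constraint 2: a4 - a1 = 6; constraint 5: a2 - a5 = 0, and every other listed constraint is also met.

Satisfiable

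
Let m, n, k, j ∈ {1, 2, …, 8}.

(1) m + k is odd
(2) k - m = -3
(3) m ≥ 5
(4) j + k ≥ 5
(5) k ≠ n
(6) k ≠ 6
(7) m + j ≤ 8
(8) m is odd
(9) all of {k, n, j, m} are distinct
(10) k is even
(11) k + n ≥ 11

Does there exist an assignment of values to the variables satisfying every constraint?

Satisfiable

Try m = 7, n = 8, k = 4, j = 1.
Check constraint 2: k - m = -3; constraint 4: j + k = 5. The remaining constraints are straightforward to verify.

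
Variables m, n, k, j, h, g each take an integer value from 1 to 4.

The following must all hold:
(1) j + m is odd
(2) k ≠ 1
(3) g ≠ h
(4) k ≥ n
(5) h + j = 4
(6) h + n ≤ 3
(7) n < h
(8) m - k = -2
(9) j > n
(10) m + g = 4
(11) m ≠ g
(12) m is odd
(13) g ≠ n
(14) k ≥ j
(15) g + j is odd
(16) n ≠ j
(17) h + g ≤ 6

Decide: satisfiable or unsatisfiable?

Take m = 1, n = 1, k = 3, j = 2, h = 2, g = 3. Then constraint 5: h + j = 4; constraint 6: h + n = 3; constraint 8: m - k = -2, and every other listed constraint is also met.

Satisfiable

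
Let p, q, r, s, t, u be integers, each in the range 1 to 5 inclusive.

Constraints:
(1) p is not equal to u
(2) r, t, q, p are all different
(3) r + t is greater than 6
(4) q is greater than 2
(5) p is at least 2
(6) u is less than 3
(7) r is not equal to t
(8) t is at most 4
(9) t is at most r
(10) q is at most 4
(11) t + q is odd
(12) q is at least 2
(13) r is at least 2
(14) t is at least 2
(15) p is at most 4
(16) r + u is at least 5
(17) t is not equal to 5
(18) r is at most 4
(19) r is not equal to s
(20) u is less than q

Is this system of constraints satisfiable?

Unsatisfiable

Constraints 5, 8, 10, 12, 13, 14, 15, and 18 confine each of r, t, q, p to the 3 values {2, …, 4}.
Constraint 2 requires all 4 of them to be distinct, but only 3 values are available — impossible by the pigeonhole principle.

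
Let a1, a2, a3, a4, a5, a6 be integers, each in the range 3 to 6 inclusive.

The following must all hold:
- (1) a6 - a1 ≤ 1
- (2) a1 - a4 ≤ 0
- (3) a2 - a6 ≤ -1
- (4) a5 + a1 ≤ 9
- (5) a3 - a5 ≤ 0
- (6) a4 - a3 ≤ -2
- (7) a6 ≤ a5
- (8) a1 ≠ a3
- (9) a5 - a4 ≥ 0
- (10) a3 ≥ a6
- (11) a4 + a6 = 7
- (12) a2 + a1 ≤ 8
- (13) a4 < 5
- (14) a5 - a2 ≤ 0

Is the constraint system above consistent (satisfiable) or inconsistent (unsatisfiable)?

Constraints 1, 2, 3, 5, 6, and 14 give a5 − a3 ≥ 0, a3 − a4 ≥ 2, a4 − a1 ≥ 0, a1 − a6 ≥ -1, a6 − a2 ≥ 1, a2 − a5 ≥ 0.
Adding all 6 inequalities: the left sides telescope to 0, and the right sides sum to 0 + 2 + 0 + (-1) + 1 + 0 = 2. So 0 ≥ 2, which is false.

Unsatisfiable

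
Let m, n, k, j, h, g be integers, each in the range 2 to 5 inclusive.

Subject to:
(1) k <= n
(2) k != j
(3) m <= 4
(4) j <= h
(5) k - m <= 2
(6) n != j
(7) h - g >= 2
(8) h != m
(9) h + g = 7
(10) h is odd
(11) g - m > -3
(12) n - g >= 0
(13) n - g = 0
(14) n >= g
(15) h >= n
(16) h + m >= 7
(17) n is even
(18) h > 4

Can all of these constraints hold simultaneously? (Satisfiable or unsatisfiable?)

Satisfiable

Try m = 3, n = 2, k = 2, j = 3, h = 5, g = 2.
Check constraint 5: k - m = -1; constraint 7: h - g = 3. The remaining constraints are straightforward to verify.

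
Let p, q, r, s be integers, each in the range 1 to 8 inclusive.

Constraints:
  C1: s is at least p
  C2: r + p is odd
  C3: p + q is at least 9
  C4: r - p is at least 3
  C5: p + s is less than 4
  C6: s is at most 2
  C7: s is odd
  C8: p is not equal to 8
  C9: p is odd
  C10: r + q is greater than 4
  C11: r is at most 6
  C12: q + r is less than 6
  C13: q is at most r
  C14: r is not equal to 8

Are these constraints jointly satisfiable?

Unsatisfiable

From constraints 1 and 6: p ≤ s ≤ 2. From constraints 11 and 13: q ≤ r ≤ 6. Hence p + q ≤ 8. But constraint 3 requires p + q ≥ 9, and 9 > 8. Contradiction.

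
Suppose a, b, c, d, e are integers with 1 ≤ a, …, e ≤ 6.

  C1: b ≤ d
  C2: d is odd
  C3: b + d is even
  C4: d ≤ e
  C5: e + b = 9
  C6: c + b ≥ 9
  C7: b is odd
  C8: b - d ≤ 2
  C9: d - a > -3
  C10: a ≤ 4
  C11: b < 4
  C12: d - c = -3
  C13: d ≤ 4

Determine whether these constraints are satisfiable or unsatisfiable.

Satisfiable

The assignment a = 4, b = 3, c = 6, d = 3, e = 6 works:
  constraint 5 holds since e + b = 9.
  constraint 6 holds since c + b = 9.
The rest check out directly.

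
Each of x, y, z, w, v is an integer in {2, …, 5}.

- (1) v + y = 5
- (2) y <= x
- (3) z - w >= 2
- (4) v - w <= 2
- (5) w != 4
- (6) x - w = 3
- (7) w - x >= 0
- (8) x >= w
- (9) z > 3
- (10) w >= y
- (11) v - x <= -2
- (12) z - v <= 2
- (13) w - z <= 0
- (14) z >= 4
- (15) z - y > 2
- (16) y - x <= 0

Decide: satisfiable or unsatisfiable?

Unsatisfiable

Constraints 3, 7, 11, and 12 give w − x ≥ 0, x − v ≥ 2, v − z ≥ -2, z − w ≥ 2.
Adding all 4 inequalities: the left sides telescope to 0, and the right sides sum to 0 + 2 + (-2) + 2 = 2. So 0 ≥ 2, which is false.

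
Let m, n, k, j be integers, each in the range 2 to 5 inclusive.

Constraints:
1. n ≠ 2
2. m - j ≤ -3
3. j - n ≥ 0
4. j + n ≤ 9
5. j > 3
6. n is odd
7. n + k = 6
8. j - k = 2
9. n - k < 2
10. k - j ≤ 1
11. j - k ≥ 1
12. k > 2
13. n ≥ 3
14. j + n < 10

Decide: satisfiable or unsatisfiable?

Satisfiable

One satisfying assignment is m = 2, n = 3, k = 3, j = 5.
For the less obvious constraints — constraint 2: m - j = -3; constraint 3: j - n = 2 — and the others hold by inspection.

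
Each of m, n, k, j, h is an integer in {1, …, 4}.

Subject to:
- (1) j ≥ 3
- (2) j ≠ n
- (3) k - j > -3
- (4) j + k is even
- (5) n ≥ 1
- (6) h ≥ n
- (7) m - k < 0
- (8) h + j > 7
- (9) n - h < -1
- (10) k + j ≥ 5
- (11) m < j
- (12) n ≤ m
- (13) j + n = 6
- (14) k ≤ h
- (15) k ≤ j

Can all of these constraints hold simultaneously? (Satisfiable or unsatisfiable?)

One satisfying assignment is m = 2, n = 2, k = 4, j = 4, h = 4.
For the less obvious constraints — constraint 3: k - j = 0; constraint 7: m - k = -2 — and the others hold by inspection.

Satisfiable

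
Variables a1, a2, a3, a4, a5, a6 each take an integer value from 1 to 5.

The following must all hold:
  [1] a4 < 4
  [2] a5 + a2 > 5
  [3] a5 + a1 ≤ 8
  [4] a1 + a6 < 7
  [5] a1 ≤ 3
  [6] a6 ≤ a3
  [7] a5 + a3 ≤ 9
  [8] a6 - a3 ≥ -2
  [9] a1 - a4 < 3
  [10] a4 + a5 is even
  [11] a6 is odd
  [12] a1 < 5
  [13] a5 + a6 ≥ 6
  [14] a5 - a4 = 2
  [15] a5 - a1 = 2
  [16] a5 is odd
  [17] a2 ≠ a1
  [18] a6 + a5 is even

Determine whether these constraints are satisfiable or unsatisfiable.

Satisfiable

The assignment a1 = 3, a2 = 2, a3 = 4, a4 = 3, a5 = 5, a6 = 3 works:
  constraint 2 holds since a5 + a2 = 7.
  constraint 3 holds since a5 + a1 = 8.
  constraint 4 holds since a1 + a6 = 6.
The rest check out directly.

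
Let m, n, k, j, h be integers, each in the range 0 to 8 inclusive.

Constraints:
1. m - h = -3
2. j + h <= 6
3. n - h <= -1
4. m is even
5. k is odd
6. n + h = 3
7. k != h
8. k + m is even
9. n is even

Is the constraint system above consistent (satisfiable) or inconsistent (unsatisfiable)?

Constraint 5 makes k odd and constraint 4 makes m even, so k + m must be odd. Constraint 8 says k + m is even — contradiction.

Unsatisfiable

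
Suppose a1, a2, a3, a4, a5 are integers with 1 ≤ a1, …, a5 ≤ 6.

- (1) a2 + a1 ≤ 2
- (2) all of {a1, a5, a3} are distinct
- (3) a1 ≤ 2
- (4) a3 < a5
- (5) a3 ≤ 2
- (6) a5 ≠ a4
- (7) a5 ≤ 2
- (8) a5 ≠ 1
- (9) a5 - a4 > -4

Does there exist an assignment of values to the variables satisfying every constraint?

Unsatisfiable

Constraints 3, 5, and 7 confine each of a1, a5, a3 to the 2 values {1, 2} (the domain already gives each ≥ 1).
Constraint 2 requires all 3 of them to be distinct, but only 2 values are available — impossible by the pigeonhole principle.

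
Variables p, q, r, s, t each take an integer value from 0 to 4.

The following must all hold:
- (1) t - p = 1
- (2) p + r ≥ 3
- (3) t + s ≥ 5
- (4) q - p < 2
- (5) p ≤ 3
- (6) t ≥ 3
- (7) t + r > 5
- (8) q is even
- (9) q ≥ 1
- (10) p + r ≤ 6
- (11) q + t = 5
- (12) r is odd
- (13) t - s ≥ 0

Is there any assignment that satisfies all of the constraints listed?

Try p = 2, q = 2, r = 3, s = 3, t = 3.
Check constraint 1: t - p = 1; constraint 2: p + r = 5. The remaining constraints are straightforward to verify.

Satisfiable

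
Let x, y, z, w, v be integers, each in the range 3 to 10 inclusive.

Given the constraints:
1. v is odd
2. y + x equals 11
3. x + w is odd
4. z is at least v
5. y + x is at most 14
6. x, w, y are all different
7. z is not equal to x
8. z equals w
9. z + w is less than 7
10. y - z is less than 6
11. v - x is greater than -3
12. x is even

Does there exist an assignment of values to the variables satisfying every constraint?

Satisfiable

One satisfying assignment is x = 4, y = 7, z = 3, w = 3, v = 3.
For the less obvious constraints — constraint 2: y + x = 11; constraint 5: y + x = 11 — and the others hold by inspection.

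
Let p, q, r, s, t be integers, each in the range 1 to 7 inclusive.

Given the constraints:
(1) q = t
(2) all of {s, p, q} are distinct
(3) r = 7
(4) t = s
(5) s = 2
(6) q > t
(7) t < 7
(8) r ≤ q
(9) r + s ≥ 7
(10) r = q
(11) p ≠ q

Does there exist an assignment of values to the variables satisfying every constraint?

Constraint 3 fixes r = 7 and constraint 5 fixes s = 2. Constraints 1, 4, and 10 give r = q = t = s, so r = s. But 7 ≠ 2 — contradiction.

Unsatisfiable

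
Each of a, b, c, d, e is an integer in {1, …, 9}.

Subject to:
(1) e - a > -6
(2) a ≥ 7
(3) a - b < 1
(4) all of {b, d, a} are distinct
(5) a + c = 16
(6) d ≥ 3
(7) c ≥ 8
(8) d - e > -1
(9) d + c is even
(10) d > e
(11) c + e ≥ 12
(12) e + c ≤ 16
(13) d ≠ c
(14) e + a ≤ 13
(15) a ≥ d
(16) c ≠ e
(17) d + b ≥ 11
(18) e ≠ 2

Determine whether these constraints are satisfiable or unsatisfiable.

Satisfiable

One satisfying assignment is a = 7, b = 8, c = 9, d = 5, e = 4.
For the less obvious constraints — constraint 1: e - a = -3; constraint 3: a - b = -1; constraint 5: a + c = 16 — and the others hold by inspection.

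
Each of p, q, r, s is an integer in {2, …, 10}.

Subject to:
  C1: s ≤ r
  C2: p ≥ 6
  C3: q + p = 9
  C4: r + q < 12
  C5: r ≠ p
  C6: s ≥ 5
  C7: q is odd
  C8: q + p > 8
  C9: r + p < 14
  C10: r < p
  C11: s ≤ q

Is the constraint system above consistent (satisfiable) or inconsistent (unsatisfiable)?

From constraints 6 and 11: q ≥ s ≥ 5. From constraint 2: p ≥ 6. Hence q + p ≥ 11. But constraint 3 requires q + p = 9, and 9 < 11. Contradiction.

Unsatisfiable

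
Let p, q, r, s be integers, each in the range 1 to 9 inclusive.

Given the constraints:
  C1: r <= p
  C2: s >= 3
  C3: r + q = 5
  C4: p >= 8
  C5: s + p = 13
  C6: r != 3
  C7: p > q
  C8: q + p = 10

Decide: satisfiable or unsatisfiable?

Satisfiable

Take p = 9, q = 1, r = 4, s = 4. Then constraint 3: r + q = 5; constraint 5: s + p = 13; constraint 8: q + p = 10, and every other listed constraint is also met.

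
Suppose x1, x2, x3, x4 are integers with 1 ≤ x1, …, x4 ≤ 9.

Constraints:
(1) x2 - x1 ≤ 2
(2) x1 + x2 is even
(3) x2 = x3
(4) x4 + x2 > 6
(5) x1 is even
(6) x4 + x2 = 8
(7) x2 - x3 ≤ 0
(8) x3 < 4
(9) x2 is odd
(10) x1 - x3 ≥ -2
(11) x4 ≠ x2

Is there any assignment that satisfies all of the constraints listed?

Constraint 5 makes x1 even and constraint 9 makes x2 odd, so x1 + x2 must be odd. Constraint 2 says x1 + x2 is even — contradiction.

Unsatisfiable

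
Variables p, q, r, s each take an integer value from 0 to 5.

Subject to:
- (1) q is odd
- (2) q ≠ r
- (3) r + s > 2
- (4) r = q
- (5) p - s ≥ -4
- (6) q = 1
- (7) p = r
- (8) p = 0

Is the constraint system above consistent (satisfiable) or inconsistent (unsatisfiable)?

Unsatisfiable

Constraint 8 fixes p = 0 and constraint 6 fixes q = 1. Constraints 4 and 7 give p = r = q, so p = q. But 0 ≠ 1 — contradiction.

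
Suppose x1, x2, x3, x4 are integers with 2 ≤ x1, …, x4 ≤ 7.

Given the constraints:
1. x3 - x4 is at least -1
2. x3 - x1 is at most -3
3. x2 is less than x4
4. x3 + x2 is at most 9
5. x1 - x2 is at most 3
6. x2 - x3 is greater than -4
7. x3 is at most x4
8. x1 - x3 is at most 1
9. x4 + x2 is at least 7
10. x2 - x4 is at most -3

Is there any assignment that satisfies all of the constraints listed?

Unsatisfiable

Constraints 1, 2, 5, and 10 give x2 − x1 ≥ -3, x1 − x3 ≥ 3, x3 − x4 ≥ -1, x4 − x2 ≥ 3.
Adding all 4 inequalities: the left sides telescope to 0, and the right sides sum to (-3) + 3 + (-1) + 3 = 2. So 0 ≥ 2, which is false.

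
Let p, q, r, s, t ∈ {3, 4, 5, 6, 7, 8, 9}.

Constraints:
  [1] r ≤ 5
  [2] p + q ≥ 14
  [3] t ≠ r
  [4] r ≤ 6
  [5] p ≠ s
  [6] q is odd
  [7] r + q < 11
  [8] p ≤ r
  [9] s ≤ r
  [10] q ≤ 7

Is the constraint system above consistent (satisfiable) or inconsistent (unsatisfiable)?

From constraints 1 and 8: p ≤ r ≤ 5. From constraint 10: q ≤ 7. Hence p + q ≤ 12. But constraint 2 requires p + q ≥ 14, and 14 > 12. Contradiction.

Unsatisfiable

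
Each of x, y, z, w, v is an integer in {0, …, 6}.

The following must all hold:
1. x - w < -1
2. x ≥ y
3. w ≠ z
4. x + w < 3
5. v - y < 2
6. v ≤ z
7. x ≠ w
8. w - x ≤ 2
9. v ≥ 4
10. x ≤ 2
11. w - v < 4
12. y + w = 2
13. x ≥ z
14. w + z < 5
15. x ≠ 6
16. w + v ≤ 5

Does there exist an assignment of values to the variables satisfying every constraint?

Unsatisfiable

From constraints 6 and 9: z ≥ v and v ≥ 4, so z ≥ 4. From constraints 10 and 13: z ≤ x and x ≤ 2, so z ≤ 2. But 2 < 4, so no value of z works.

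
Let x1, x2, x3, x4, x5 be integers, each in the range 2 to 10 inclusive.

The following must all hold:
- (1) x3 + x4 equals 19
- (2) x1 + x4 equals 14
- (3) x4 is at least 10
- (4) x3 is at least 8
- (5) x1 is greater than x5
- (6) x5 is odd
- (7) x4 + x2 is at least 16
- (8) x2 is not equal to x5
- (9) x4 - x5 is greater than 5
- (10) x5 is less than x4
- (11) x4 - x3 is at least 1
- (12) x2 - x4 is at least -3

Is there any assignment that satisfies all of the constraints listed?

Satisfiable

Setting (x1, x2, x3, x4, x5) = (4, 9, 9, 10, 3) satisfies everything: constraint 1: x3 + x4 = 19; constraint 2: x1 + x4 = 14, and the others follow.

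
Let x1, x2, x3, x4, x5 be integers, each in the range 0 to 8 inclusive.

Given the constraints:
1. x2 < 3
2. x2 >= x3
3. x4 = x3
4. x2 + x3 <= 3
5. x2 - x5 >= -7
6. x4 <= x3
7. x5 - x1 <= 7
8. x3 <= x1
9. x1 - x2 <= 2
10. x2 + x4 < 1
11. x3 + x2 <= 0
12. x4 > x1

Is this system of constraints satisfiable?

Constraints 6, 8, and 12 give x4 ≤ x3, x3 ≤ x1, x1 < x4. Chaining: x4 ≤ x3 ≤ x1 < x4, which forces x4 < x4 — impossible.

Unsatisfiable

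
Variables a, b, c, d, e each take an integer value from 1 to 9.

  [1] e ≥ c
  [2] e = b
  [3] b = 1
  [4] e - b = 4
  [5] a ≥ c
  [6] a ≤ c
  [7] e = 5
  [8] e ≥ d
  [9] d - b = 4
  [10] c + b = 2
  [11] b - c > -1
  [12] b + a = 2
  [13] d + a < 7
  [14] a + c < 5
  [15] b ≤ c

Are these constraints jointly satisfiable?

Constraint 7 fixes e = 5 and constraint 3 fixes b = 1, but constraint 2 requires e = b. Since 5 ≠ 1, contradiction.

Unsatisfiable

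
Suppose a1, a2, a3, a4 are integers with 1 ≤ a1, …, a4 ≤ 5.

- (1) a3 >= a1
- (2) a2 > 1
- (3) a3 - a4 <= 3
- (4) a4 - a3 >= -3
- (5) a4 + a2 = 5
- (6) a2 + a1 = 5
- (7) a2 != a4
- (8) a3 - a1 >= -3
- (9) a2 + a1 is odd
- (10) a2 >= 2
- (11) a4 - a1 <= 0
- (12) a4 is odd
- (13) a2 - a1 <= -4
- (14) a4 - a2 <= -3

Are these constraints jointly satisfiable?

Constraints 3, 8, 13, and 14 give a2 − a4 ≥ 3, a4 − a3 ≥ -3, a3 − a1 ≥ -3, a1 − a2 ≥ 4.
Adding all 4 inequalities: the left sides telescope to 0, and the right sides sum to 3 + (-3) + (-3) + 4 = 1. So 0 ≥ 1, which is false.

Unsatisfiable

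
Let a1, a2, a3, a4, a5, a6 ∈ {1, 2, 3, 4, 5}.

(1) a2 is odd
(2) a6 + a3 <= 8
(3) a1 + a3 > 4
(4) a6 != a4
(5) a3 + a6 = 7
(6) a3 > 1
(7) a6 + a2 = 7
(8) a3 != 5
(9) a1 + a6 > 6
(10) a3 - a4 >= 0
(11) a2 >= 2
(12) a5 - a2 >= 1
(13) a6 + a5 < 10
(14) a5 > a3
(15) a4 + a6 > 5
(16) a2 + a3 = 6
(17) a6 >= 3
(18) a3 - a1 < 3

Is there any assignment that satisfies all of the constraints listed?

Setting (a1, a2, a3, a4, a5, a6) = (3, 3, 3, 3, 5, 4) satisfies everything: constraint 2: a6 + a3 = 7; constraint 3: a1 + a3 = 6, and the others follow.

Satisfiable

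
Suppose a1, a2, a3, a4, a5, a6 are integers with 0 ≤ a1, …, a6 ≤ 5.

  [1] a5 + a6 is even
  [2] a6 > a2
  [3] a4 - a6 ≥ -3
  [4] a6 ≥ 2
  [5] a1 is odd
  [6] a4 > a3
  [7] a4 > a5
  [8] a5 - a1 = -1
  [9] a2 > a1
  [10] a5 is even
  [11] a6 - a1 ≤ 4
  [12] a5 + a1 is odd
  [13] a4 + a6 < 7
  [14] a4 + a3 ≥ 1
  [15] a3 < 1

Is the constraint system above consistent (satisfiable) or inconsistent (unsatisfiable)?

Satisfiable

The assignment a1 = 1, a2 = 2, a3 = 0, a4 = 2, a5 = 0, a6 = 4 works:
  constraint 3 holds since a4 - a6 = -2.
  constraint 8 holds since a5 - a1 = -1.
  constraint 11 holds since a6 - a1 = 3.
The rest check out directly.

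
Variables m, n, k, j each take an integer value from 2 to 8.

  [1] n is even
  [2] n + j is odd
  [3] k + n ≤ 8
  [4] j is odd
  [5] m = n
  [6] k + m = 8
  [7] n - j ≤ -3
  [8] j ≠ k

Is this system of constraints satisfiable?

Take m = 2, n = 2, k = 6, j = 7. Then constraint 3: k + n = 8; constraint 6: k + m = 8; constraint 7: n - j = -5, and every other listed constraint is also met.

Satisfiable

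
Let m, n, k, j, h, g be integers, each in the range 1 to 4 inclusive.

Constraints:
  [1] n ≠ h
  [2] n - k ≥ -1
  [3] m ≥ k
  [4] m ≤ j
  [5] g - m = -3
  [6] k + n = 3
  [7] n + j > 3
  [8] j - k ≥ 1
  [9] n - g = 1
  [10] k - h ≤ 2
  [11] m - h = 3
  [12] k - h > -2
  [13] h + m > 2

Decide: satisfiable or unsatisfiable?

Setting (m, n, k, j, h, g) = (4, 2, 1, 4, 1, 1) satisfies everything: constraint 2: n - k = 1; constraint 5: g - m = -3, and the others follow.

Satisfiable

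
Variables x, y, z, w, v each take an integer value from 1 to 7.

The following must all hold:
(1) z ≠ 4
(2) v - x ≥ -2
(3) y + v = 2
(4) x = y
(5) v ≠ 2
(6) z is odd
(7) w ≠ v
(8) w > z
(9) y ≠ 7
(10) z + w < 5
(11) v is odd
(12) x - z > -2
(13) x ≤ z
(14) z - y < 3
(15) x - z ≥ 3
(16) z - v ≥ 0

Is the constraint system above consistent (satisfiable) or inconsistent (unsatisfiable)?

Constraints 2, 15, and 16 give x − z ≥ 3, z − v ≥ 0, v − x ≥ -2.
Adding all 3 inequalities: the left sides telescope to 0, and the right sides sum to 3 + 0 + (-2) = 1. So 0 ≥ 1, which is false.

Unsatisfiable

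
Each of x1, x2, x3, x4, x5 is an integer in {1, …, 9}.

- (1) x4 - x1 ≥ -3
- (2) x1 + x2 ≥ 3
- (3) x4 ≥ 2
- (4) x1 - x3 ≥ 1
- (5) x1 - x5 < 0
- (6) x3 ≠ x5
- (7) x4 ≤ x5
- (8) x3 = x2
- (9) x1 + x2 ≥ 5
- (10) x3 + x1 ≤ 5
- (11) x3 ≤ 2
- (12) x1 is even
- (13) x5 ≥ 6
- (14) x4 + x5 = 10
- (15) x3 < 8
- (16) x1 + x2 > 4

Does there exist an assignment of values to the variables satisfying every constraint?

Satisfiable

One satisfying assignment is x1 = 4, x2 = 1, x3 = 1, x4 = 3, x5 = 7.
For the less obvious constraints — constraint 1: x4 - x1 = -1; constraint 2: x1 + x2 = 5 — and the others hold by inspection.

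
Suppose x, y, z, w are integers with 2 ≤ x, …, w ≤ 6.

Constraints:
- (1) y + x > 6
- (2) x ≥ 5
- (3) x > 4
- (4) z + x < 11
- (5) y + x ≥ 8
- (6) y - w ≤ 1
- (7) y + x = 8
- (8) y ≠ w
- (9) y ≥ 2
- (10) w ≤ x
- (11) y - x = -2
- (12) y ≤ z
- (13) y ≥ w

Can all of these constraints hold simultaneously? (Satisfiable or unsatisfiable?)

Satisfiable

Setting (x, y, z, w) = (5, 3, 4, 2) satisfies everything: constraint 1: y + x = 8; constraint 4: z + x = 9; constraint 5: y + x = 8, and the others follow.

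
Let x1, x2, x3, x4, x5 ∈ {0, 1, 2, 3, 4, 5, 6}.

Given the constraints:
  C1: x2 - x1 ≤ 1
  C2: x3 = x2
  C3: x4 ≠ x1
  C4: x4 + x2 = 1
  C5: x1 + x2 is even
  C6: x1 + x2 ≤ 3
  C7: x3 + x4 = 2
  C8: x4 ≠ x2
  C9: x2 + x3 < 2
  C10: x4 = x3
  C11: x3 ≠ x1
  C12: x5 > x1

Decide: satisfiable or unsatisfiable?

Unsatisfiable

From constraints 2 and 10, x4 = x3 = x2, so x4 = x2. But constraint 8 says x4 ≠ x2. Contradiction.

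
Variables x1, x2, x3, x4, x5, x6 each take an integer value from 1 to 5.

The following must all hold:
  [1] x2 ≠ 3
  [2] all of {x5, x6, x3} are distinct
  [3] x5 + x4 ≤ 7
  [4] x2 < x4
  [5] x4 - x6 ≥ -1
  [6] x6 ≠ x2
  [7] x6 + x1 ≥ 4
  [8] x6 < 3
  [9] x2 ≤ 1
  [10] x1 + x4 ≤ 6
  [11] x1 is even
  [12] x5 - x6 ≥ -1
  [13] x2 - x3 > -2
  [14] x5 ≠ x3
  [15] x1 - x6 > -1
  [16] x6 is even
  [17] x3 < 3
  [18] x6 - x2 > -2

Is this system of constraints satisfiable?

Satisfiable

Try x1 = 2, x2 = 1, x3 = 1, x4 = 2, x5 = 4, x6 = 2.
Check constraint 3: x5 + x4 = 6; constraint 5: x4 - x6 = 0; constraint 7: x6 + x1 = 4. The remaining constraints are straightforward to verify.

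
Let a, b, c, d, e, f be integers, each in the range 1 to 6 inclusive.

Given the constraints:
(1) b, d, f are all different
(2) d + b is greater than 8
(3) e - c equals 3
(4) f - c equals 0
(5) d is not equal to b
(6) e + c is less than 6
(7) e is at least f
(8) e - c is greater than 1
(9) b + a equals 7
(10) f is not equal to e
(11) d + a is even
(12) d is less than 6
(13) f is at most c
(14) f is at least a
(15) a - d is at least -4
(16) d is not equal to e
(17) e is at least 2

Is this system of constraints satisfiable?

Take a = 1, b = 6, c = 1, d = 3, e = 4, f = 1. Then constraint 2: d + b = 9; constraint 3: e - c = 3; constraint 4: f - c = 0, and every other listed constraint is also met.

Satisfiable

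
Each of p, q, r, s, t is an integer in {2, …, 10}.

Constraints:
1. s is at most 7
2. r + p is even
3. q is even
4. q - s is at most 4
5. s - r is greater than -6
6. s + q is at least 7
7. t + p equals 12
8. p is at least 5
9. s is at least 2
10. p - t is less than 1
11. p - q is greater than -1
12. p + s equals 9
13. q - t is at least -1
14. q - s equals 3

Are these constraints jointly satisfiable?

Satisfiable

One satisfying assignment is p = 6, q = 6, r = 6, s = 3, t = 6.
For the less obvious constraints — constraint 4: q - s = 3; constraint 5: s - r = -3; constraint 6: s + q = 9 — and the others hold by inspection.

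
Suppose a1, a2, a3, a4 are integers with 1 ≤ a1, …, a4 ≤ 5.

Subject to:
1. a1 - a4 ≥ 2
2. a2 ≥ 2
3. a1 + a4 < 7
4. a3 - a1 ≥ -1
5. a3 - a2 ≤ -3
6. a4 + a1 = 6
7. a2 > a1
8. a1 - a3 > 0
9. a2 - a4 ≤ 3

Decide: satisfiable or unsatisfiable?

Unsatisfiable

Constraints 1, 4, 5, and 9 give a1 − a4 ≥ 2, a4 − a2 ≥ -3, a2 − a3 ≥ 3, a3 − a1 ≥ -1.
Adding all 4 inequalities: the left sides telescope to 0, and the right sides sum to 2 + (-3) + 3 + (-1) = 1. So 0 ≥ 1, which is false.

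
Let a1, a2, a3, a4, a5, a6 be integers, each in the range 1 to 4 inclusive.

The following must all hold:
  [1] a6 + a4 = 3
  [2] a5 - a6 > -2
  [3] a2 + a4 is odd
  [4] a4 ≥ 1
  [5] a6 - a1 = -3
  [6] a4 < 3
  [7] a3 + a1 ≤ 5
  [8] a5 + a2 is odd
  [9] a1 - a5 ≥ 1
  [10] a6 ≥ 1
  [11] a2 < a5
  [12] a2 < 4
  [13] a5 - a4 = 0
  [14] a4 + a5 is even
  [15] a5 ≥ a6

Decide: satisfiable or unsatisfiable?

Satisfiable

The assignment a1 = 4, a2 = 1, a3 = 1, a4 = 2, a5 = 2, a6 = 1 works:
  constraint 1 holds since a6 + a4 = 3.
  constraint 2 holds since a5 - a6 = 1.
The rest check out directly.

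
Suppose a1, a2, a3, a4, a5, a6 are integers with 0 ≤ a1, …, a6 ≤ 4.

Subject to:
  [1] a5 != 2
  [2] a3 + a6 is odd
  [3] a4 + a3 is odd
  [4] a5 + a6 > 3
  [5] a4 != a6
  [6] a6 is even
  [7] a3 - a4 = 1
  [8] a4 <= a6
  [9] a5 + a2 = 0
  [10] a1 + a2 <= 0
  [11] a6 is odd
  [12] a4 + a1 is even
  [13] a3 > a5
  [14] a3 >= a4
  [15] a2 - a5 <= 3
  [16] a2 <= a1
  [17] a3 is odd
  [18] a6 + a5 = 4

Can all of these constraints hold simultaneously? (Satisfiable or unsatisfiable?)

Constraint 17 makes a3 odd and constraint 11 makes a6 odd, so a3 + a6 must be even. Constraint 2 says a3 + a6 is odd — contradiction.

Unsatisfiable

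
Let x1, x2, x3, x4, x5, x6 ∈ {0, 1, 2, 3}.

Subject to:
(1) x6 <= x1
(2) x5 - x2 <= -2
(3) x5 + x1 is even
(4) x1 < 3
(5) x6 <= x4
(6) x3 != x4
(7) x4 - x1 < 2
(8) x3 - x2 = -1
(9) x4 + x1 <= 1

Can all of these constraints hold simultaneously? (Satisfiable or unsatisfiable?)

Satisfiable

The assignment x1 = 0, x2 = 3, x3 = 2, x4 = 0, x5 = 0, x6 = 0 works:
  constraint 2 holds since x5 - x2 = -3.
  constraint 7 holds since x4 - x1 = 0.
  constraint 8 holds since x3 - x2 = -1.
The rest check out directly.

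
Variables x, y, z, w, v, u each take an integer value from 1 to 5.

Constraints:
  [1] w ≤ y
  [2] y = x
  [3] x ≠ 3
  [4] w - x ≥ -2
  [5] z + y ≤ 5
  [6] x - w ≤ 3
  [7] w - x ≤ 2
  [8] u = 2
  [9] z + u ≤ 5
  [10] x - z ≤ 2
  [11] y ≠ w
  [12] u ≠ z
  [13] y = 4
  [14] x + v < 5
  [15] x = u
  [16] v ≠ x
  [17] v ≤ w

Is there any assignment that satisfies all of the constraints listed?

Unsatisfiable

Constraint 13 fixes y = 4 and constraint 8 fixes u = 2. Constraints 2 and 15 give y = x = u, so y = u. But 4 ≠ 2 — contradiction.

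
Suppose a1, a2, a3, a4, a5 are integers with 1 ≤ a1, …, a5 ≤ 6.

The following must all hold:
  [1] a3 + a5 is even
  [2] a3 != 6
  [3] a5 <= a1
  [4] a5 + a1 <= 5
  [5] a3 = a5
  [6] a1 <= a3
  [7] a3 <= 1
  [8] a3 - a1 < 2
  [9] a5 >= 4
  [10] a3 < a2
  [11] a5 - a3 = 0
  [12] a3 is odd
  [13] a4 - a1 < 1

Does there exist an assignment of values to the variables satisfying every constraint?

Unsatisfiable

From constraints 3 and 9: a1 ≥ a5 and a5 ≥ 4, so a1 ≥ 4. From constraints 6 and 7: a1 ≤ a3 and a3 ≤ 1, so a1 ≤ 1. But 1 < 4, so no value of a1 works.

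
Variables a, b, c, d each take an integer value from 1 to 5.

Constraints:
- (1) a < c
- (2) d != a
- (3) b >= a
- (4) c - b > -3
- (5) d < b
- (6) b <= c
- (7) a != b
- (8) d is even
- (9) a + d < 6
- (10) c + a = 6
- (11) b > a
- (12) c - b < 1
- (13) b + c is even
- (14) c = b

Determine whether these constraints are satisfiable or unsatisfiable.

Setting (a, b, c, d) = (1, 5, 5, 4) satisfies everything: constraint 4: c - b = 0; constraint 9: a + d = 5, and the others follow.

Satisfiable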